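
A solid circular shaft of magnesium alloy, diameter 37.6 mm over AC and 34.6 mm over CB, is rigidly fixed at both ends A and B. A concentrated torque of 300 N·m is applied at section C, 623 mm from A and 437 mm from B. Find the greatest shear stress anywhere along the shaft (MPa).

Compatibility: T_A·a/J_AC = T_B·b/J_CB with T_A + T_B = T₀.
J_AC = 1.96×10^-7 m⁴, J_CB = 1.41×10^-7 m⁴, so T_A = T₀·(J_AC/a)/((J_AC/a)+(J_CB/b)) = 148.3 N·m, T_B = 151.7 N·m.
τ in each portion: τ_AC = 1.42×10^7 Pa, τ_CB = 1.86×10^7 Pa; maximum is in CB.
τ_max = T_CB·r/J = 151.7·0.0173/1.41×10^-7 = 1.865×10^7 Pa.

18.6 MPa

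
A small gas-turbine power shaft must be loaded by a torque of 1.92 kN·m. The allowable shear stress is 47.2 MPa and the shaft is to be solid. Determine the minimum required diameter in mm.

59.2 mm

For a solid shaft τ_max = 16T/(πd³), so d = (16T/(π τ_allow))^(1/3) = (16·1920/(π·4.72×10^7))^(1/3) = 0.05917 m.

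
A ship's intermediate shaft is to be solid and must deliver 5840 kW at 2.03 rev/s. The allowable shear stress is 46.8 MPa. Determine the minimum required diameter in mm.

ω = 2π·2.03 = 12.75 rad/s, so T = P/ω = 5840×10³ / 12.75 = 457900 N·m.
For a solid shaft τ_max = 16T/(πd³), so d = (16T/(π τ_allow))^(1/3) = (16·457900/(π·4.68×10^7))^(1/3) = 0.3680 m.

368 mm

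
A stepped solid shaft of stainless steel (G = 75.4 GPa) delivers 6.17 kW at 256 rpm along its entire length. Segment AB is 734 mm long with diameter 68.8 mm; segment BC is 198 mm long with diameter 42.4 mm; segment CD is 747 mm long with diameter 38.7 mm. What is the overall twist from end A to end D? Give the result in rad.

0.0133 rad

ω = 2π·256/60 = 26.81 rad/s, so T = P/ω = 6.17×10³ / 26.81 = 230.2 N·m.
J_AB = π(0.0688)⁴/32 = 2.20×10^-6 m⁴; J_BC = π(0.0424)⁴/32 = 3.17×10^-7 m⁴; J_CD = π(0.0387)⁴/32 = 2.20×10^-7 m⁴.
θ = (T/G)·Σ L_i/J_i = (230.2/75.4×10⁹)·(0.734/2.20×10^-6 + 0.198/3.17×10^-7 + 0.747/2.20×10^-7) = 0.01328 rad.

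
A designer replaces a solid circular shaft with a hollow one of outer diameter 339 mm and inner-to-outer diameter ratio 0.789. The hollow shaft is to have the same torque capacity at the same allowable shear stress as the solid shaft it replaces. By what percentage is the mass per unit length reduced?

47.7 %

Equal τ_max and T ⇒ the solid shaft needs d_s³ = d_o³(1−k⁴), so d_s = 339·(1−0.789⁴)^(1/3) = 287.9 mm.
Area ratio A_h/A_s = d_o²(1−k²)/d_s² = (1−k²)/(1−k⁴)^(2/3) = 0.5234.
Mass saving = 1 − 0.5234 = 47.7 %.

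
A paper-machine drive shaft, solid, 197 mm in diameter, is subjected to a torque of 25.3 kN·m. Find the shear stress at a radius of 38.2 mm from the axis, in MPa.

6.54 MPa

J = πd⁴/32 = π(0.197)⁴/32 = 1.479×10^-4 m⁴.
Shear stress varies linearly with radius: τ = T·r/J = 25300 × 0.0382 / 1.479×10^-4 = 6.536×10^6 Pa.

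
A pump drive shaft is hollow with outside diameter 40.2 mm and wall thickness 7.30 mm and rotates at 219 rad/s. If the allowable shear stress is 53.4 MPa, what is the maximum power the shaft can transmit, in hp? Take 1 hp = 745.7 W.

167 hp

J = π(d_o⁴ − d_i⁴)/32 = π(0.0402⁴ − 0.0256⁴)/32 = 2.142×10^-7 m⁴.
T_max = τ_allow·J/r = 5.34×10^7 × 2.142×10^-7 / 0.0201 = 569.1 N·m.
ω = 219 rad/s, so P_max = T_max·ω = 1.246×10^5 W.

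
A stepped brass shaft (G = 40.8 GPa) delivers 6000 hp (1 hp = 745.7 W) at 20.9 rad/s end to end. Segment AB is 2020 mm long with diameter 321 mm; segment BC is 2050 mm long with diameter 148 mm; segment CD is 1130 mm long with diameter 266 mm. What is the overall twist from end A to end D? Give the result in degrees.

14.4°

ω = 20.9 rad/s, so T = P/ω = 6000×745.7 / 20.90 = 214100 N·m.
J_AB = π(0.321)⁴/32 = 1.04×10^-3 m⁴; J_BC = π(0.148)⁴/32 = 4.71×10^-5 m⁴; J_CD = π(0.266)⁴/32 = 4.92×10^-4 m⁴.
θ = (T/G)·Σ L_i/J_i = (214100/40.8×10⁹)·(2.02/1.04×10^-3 + 2.05/4.71×10^-5 + 1.13/4.92×10^-4) = 0.2506 rad.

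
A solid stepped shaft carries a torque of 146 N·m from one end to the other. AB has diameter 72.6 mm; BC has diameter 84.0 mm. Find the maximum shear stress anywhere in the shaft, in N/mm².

1.94 N/mm²

Under the same torque, τ_max = 16T/(πd³) is largest where d is smallest — segment AB (d = 72.6 mm).
τ_max = 16·146.0/(π·(0.0726)³) = 1.943×10^6 Pa.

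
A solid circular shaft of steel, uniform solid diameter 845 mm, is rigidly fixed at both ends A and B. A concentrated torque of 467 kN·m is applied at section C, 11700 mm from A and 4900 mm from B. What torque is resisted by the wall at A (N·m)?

With uniform GJ and both ends fixed, compatibility θ_AC = θ_CB gives T_A·a = T_B·b, together with T_A + T_B = T₀.
T_A = T₀·b/(a+b) = 467000·4900/16600 = 137800 N·m; T_B = 329200 N·m.

138000 N·m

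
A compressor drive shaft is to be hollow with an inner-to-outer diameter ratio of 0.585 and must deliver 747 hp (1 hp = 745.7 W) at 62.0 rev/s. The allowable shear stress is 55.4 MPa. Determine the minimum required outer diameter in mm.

ω = 2π·62.0 = 389.6 rad/s, so T = P/ω = 747×745.7 / 389.6 = 1430 N·m.
For a hollow shaft with d_i/d_o = 0.585: τ_max = 16T/(π d_o³ (1−k⁴)), so d_o = [16T/(π τ_allow (1−k⁴))]^(1/3) = [16·1430/(π·5.54×10^7·0.8829)]^(1/3) = 0.05300 m.

53.0 mm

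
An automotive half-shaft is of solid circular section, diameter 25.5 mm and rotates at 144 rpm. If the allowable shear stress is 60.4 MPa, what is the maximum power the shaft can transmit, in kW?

2.97 kW

J = πd⁴/32 = π(0.0255)⁴/32 = 4.151×10^-8 m⁴.
T_max = τ_allow·J/r = 6.04×10^7 × 4.151×10^-8 / 0.0127 = 196.6 N·m.
ω = 2π·144/60 = 15.08 rad/s, so P_max = T_max·ω = 2965 W.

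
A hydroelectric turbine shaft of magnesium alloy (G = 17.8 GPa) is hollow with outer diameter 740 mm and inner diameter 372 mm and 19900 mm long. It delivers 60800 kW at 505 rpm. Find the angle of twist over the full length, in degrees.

2.67°

ω = 2π·505/60 = 52.88 rad/s, so T = P/ω = 60800×10³ / 52.88 = 1.150e6 N·m.
J = π(d_o⁴ − d_i⁴)/32 = π(0.740⁴ − 0.372⁴)/32 = 0.02756 m⁴.
θ = T·L/(G·J) = 1.150e6 × 19.9 / (17.8×10⁹ × 0.02756) = 0.04664 rad.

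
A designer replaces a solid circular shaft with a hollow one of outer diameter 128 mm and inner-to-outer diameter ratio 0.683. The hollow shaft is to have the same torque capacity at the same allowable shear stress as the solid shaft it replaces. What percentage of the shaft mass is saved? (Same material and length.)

Equal τ_max and T ⇒ the solid shaft needs d_s³ = d_o³(1−k⁴), so d_s = 128·(1−0.683⁴)^(1/3) = 117.9 mm.
Area ratio A_h/A_s = d_o²(1−k²)/d_s² = (1−k²)/(1−k⁴)^(2/3) = 0.6283.
Mass saving = 1 − 0.6283 = 37.2 %.

37.2 %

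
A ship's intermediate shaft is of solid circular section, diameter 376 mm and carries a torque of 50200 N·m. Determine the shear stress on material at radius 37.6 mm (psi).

J = πd⁴/32 = π(0.376)⁴/32 = 1.962×10^-3 m⁴.
Shear stress varies linearly with radius: τ = T·r/J = 50200 × 0.0376 / 1.962×10^-3 = 9.619×10^5 Pa.

140 psi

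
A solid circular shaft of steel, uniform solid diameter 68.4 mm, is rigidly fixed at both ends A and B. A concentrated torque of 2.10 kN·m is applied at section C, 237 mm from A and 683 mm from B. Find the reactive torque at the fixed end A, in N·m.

With uniform GJ and both ends fixed, compatibility θ_AC = θ_CB gives T_A·a = T_B·b, together with T_A + T_B = T₀.
T_A = T₀·b/(a+b) = 2100·683/920.0 = 1559 N·m; T_B = 541.0 N·m.

1560 N·m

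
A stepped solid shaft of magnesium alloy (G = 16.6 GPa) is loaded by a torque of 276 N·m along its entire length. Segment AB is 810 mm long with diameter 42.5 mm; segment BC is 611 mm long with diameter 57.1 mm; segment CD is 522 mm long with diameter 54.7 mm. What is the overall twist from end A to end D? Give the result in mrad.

61.7 mrad

J_AB = π(0.0425)⁴/32 = 3.20×10^-7 m⁴; J_BC = π(0.0571)⁴/32 = 1.04×10^-6 m⁴; J_CD = π(0.0547)⁴/32 = 8.79×10^-7 m⁴.
θ = (T/G)·Σ L_i/J_i = (276.0/16.6×10⁹)·(0.810/3.20×10^-7 + 0.611/1.04×10^-6 + 0.522/8.79×10^-7) = 0.06166 rad.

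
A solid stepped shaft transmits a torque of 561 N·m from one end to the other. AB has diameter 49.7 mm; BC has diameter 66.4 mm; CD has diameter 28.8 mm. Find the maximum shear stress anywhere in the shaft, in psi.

17300 psi

Under the same torque, τ_max = 16T/(πd³) is largest where d is smallest — segment CD (d = 28.8 mm).
τ_max = 16·561.0/(π·(0.0288)³) = 1.196×10^8 Pa.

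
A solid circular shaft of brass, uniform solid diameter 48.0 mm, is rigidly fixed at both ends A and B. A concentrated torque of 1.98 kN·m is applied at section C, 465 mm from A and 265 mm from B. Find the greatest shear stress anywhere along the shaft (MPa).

With uniform GJ and both ends fixed, compatibility θ_AC = θ_CB gives T_A·a = T_B·b, together with T_A + T_B = T₀.
T_A = T₀·b/(a+b) = 1980·265/730.0 = 718.8 N·m; T_B = 1261 N·m.
τ in each portion: τ_AC = 3.31×10^7 Pa, τ_CB = 5.81×10^7 Pa; maximum is in CB.
τ_max = T_CB·r/J = 1261·0.0240/5.21×10^-7 = 5.808×10^7 Pa.

58.1 MPa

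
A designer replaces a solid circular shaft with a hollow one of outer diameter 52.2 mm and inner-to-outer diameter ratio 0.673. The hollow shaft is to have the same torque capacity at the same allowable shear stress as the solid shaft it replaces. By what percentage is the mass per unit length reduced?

36.2 %

Equal τ_max and T ⇒ the solid shaft needs d_s³ = d_o³(1−k⁴), so d_s = 52.2·(1−0.673⁴)^(1/3) = 48.35 mm.
Area ratio A_h/A_s = d_o²(1−k²)/d_s² = (1−k²)/(1−k⁴)^(2/3) = 0.6376.
Mass saving = 1 − 0.6376 = 36.2 %.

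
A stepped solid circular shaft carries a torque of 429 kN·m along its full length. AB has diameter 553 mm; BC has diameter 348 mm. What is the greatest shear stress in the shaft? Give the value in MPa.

51.8 MPa

Under the same torque, τ_max = 16T/(πd³) is largest where d is smallest — segment BC (d = 348 mm).
τ_max = 16·429000/(π·(0.348)³) = 5.184×10^7 Pa.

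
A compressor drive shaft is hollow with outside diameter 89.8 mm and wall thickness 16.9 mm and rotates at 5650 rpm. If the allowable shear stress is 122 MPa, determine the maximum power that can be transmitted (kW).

J = π(d_o⁴ − d_i⁴)/32 = π(0.0898⁴ − 0.0560⁴)/32 = 5.419×10^-6 m⁴.
T_max = τ_allow·J/r = 1.22×10^8 × 5.419×10^-6 / 0.0449 = 14720 N·m.
ω = 2π·5650/60 = 591.7 rad/s, so P_max = T_max·ω = 8.711×10^6 W.

8710 kW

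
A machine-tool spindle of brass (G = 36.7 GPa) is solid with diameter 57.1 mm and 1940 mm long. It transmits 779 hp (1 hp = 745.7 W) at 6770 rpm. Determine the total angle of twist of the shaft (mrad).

ω = 2π·6770/60 = 709.0 rad/s, so T = P/ω = 779×745.7 / 709.0 = 819.4 N·m.
J = πd⁴/32 = π(0.0571)⁴/32 = 1.044×10^-6 m⁴.
θ = T·L/(G·J) = 819.4 × 1.94 / (36.7×10⁹ × 1.044×10^-6) = 0.04150 rad.

41.5 mrad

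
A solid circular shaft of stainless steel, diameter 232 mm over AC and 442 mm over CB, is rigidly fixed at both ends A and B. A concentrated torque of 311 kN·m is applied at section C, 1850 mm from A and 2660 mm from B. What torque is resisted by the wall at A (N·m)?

Compatibility: T_A·a/J_AC = T_B·b/J_CB with T_A + T_B = T₀.
J_AC = 2.84×10^-4 m⁴, J_CB = 3.75×10^-3 m⁴, so T_A = T₀·(J_AC/a)/((J_AC/a)+(J_CB/b)) = 30600 N·m, T_B = 280400 N·m.

30600 N·m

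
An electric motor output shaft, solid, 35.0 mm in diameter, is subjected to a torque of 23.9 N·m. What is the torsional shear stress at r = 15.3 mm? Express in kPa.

2480 kPa

J = πd⁴/32 = π(0.0350)⁴/32 = 1.473×10^-7 m⁴.
Shear stress varies linearly with radius: τ = T·r/J = 23.90 × 0.0153 / 1.473×10^-7 = 2.482×10^6 Pa.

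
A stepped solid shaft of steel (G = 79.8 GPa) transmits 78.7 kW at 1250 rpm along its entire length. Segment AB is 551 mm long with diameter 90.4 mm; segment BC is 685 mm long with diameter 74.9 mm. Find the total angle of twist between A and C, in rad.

ω = 2π·1250/60 = 130.9 rad/s, so T = P/ω = 78.7×10³ / 130.9 = 601.2 N·m.
J_AB = π(0.0904)⁴/32 = 6.56×10^-6 m⁴; J_BC = π(0.0749)⁴/32 = 3.09×10^-6 m⁴.
θ = (T/G)·Σ L_i/J_i = (601.2/79.8×10⁹)·(0.551/6.56×10^-6 + 0.685/3.09×10^-6) = 2.303×10^-3 rad.

0.00230 rad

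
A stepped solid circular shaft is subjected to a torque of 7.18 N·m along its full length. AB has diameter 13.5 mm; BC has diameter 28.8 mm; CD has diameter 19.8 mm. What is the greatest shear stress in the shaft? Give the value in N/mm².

Under the same torque, τ_max = 16T/(πd³) is largest where d is smallest — segment AB (d = 13.5 mm).
τ_max = 16·7.180/(π·(0.0135)³) = 1.486×10^7 Pa.

14.9 N/mm²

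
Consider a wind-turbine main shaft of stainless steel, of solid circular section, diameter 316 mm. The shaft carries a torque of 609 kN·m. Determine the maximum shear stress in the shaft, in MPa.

98.3 MPa

J = πd⁴/32 = π(0.316)⁴/32 = 9.789×10^-4 m⁴.
τ_max = T·r/J = 609000 × 0.158 / 9.789×10^-4 = 9.829×10^7 Pa.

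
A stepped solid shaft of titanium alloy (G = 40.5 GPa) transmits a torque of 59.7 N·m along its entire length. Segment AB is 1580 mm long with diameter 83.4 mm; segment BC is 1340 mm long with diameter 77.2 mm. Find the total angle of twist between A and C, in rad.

0.00106 rad

J_AB = π(0.0834)⁴/32 = 4.75×10^-6 m⁴; J_BC = π(0.0772)⁴/32 = 3.49×10^-6 m⁴.
θ = (T/G)·Σ L_i/J_i = (59.70/40.5×10⁹)·(1.58/4.75×10^-6 + 1.34/3.49×10^-6) = 1.057×10^-3 rad.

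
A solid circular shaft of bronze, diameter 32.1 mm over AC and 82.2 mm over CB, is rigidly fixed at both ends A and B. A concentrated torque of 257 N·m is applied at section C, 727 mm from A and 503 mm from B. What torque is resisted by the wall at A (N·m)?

Compatibility: T_A·a/J_AC = T_B·b/J_CB with T_A + T_B = T₀.
J_AC = 1.04×10^-7 m⁴, J_CB = 4.48×10^-6 m⁴, so T_A = T₀·(J_AC/a)/((J_AC/a)+(J_CB/b)) = 4.070 N·m, T_B = 252.9 N·m.

4.07 N·m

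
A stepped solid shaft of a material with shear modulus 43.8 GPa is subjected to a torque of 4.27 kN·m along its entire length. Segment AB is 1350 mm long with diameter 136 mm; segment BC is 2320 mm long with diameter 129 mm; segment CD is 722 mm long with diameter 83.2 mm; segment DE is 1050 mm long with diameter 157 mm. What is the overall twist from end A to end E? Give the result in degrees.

J_AB = π(0.136)⁴/32 = 3.36×10^-5 m⁴; J_BC = π(0.129)⁴/32 = 2.72×10^-5 m⁴; J_CD = π(0.0832)⁴/32 = 4.70×10^-6 m⁴; J_DE = π(0.157)⁴/32 = 5.96×10^-5 m⁴.
θ = (T/G)·Σ L_i/J_i = (4270/43.8×10⁹)·(1.35/3.36×10^-5 + 2.32/2.72×10^-5 + 0.722/4.70×10^-6 + 1.05/5.96×10^-5) = 0.02892 rad.

1.66°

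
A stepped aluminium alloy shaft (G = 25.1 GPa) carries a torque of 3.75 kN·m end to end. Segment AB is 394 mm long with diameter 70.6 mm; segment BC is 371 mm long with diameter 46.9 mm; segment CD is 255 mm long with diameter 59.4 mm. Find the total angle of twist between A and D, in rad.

J_AB = π(0.0706)⁴/32 = 2.44×10^-6 m⁴; J_BC = π(0.0469)⁴/32 = 4.75×10^-7 m⁴; J_CD = π(0.0594)⁴/32 = 1.22×10^-6 m⁴.
θ = (T/G)·Σ L_i/J_i = (3750/25.1×10⁹)·(0.394/2.44×10^-6 + 0.371/4.75×10^-7 + 0.255/1.22×10^-6) = 0.1720 rad.

0.172 rad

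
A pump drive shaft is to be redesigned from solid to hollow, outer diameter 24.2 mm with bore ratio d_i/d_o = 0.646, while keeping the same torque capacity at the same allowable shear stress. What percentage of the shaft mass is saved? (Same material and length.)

Equal τ_max and T ⇒ the solid shaft needs d_s³ = d_o³(1−k⁴), so d_s = 24.2·(1−0.646⁴)^(1/3) = 22.70 mm.
Area ratio A_h/A_s = d_o²(1−k²)/d_s² = (1−k²)/(1−k⁴)^(2/3) = 0.6620.
Mass saving = 1 − 0.6620 = 33.8 %.

33.8 %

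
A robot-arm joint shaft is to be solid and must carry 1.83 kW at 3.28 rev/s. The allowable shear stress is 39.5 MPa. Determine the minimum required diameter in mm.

ω = 2π·3.28 = 20.61 rad/s, so T = P/ω = 1.83×10³ / 20.61 = 88.80 N·m.
For a solid shaft τ_max = 16T/(πd³), so d = (16T/(π τ_allow))^(1/3) = (16·88.80/(π·3.95×10^7))^(1/3) = 0.02254 m.

22.5 mm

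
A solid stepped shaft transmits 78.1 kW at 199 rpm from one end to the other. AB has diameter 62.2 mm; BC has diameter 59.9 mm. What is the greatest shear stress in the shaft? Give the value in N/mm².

ω = 2π·199/60 = 20.84 rad/s, so T = P/ω = 78.1×10³ / 20.84 = 3748 N·m.
Under the same torque, τ_max = 16T/(πd³) is largest where d is smallest — segment BC (d = 59.9 mm).
τ_max = 16·3748/(π·(0.0599)³) = 8.881×10^7 Pa.

88.8 N/mm²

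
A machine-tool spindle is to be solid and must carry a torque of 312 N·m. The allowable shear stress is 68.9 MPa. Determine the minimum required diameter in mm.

28.5 mm

For a solid shaft τ_max = 16T/(πd³), so d = (16T/(π τ_allow))^(1/3) = (16·312.0/(π·6.89×10^7))^(1/3) = 0.02846 m.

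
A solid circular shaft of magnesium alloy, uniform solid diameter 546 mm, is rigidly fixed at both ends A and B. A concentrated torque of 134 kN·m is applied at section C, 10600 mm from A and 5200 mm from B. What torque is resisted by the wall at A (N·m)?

44100 N·m

With uniform GJ and both ends fixed, compatibility θ_AC = θ_CB gives T_A·a = T_B·b, together with T_A + T_B = T₀.
T_A = T₀·b/(a+b) = 134000·5200/15800 = 44100 N·m; T_B = 89900 N·m.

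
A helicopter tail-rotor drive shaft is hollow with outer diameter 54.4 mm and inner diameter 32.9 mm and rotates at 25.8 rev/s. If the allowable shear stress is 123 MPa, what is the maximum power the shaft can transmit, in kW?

J = π(d_o⁴ − d_i⁴)/32 = π(0.0544⁴ − 0.0329⁴)/32 = 7.448×10^-7 m⁴.
T_max = τ_allow·J/r = 1.23×10^8 × 7.448×10^-7 / 0.0272 = 3368 N·m.
ω = 2π·25.8 = 162.1 rad/s, so P_max = T_max·ω = 5.460×10^5 W.

546 kW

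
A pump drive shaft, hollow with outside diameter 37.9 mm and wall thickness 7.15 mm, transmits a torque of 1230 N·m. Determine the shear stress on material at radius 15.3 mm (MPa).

109 MPa

J = π(d_o⁴ − d_i⁴)/32 = π(0.0379⁴ − 0.0236⁴)/32 = 1.721×10^-7 m⁴.
Shear stress varies linearly with radius: τ = T·r/J = 1230 × 0.0153 / 1.721×10^-7 = 1.093×10^8 Pa.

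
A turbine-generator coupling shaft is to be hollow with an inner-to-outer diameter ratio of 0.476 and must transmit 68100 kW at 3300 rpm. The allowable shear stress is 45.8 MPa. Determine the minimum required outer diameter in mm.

285 mm

ω = 2π·3300/60 = 345.6 rad/s, so T = P/ω = 68100×10³ / 345.6 = 197100 N·m.
For a hollow shaft with d_i/d_o = 0.476: τ_max = 16T/(π d_o³ (1−k⁴)), so d_o = [16T/(π τ_allow (1−k⁴))]^(1/3) = [16·197100/(π·4.58×10^7·0.9487)]^(1/3) = 0.2848 m.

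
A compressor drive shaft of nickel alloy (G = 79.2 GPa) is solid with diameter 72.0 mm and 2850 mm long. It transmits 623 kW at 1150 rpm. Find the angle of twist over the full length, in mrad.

ω = 2π·1150/60 = 120.4 rad/s, so T = P/ω = 623×10³ / 120.4 = 5173 N·m.
J = πd⁴/32 = π(0.0720)⁴/32 = 2.638×10^-6 m⁴.
θ = T·L/(G·J) = 5173 × 2.85 / (79.2×10⁹ × 2.638×10^-6) = 0.07056 rad.

70.6 mrad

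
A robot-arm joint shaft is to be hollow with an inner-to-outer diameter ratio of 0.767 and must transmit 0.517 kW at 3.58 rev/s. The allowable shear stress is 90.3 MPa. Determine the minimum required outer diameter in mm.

12.6 mm

ω = 2π·3.58 = 22.49 rad/s, so T = P/ω = 0.517×10³ / 22.49 = 22.98 N·m.
For a hollow shaft with d_i/d_o = 0.767: τ_max = 16T/(π d_o³ (1−k⁴)), so d_o = [16T/(π τ_allow (1−k⁴))]^(1/3) = [16·22.98/(π·9.03×10^7·0.6539)]^(1/3) = 0.01256 m.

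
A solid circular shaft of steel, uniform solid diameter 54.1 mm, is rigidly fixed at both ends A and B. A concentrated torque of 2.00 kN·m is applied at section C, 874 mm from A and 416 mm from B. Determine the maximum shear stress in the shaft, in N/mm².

43.6 N/mm²

With uniform GJ and both ends fixed, compatibility θ_AC = θ_CB gives T_A·a = T_B·b, together with T_A + T_B = T₀.
T_A = T₀·b/(a+b) = 2000·416/1290 = 645.0 N·m; T_B = 1355 N·m.
τ in each portion: τ_AC = 2.07×10^7 Pa, τ_CB = 4.36×10^7 Pa; maximum is in CB.
τ_max = T_CB·r/J = 1355·0.0271/8.41×10^-7 = 4.358×10^7 Pa.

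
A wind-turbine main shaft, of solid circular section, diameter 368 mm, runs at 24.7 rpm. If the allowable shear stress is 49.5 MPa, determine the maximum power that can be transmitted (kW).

1250 kW

J = πd⁴/32 = π(0.368)⁴/32 = 1.800×10^-3 m⁴.
T_max = τ_allow·J/r = 4.95×10^7 × 1.800×10^-3 / 0.184 = 484400 N·m.
ω = 2π·24.7/60 = 2.587 rad/s, so P_max = T_max·ω = 1.253×10^6 W.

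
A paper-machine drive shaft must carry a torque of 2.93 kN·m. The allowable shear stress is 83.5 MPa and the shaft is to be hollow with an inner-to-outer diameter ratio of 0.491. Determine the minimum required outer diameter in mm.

For a hollow shaft with d_i/d_o = 0.491: τ_max = 16T/(π d_o³ (1−k⁴)), so d_o = [16T/(π τ_allow (1−k⁴))]^(1/3) = [16·2930/(π·8.35×10^7·0.9419)]^(1/3) = 0.05746 m.

57.5 mm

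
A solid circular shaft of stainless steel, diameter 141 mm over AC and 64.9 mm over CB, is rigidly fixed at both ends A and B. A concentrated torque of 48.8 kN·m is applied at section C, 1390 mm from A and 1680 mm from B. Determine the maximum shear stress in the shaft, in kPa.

85500 kPa

Compatibility: T_A·a/J_AC = T_B·b/J_CB with T_A + T_B = T₀.
J_AC = 3.88×10^-5 m⁴, J_CB = 1.74×10^-6 m⁴, so T_A = T₀·(J_AC/a)/((J_AC/a)+(J_CB/b)) = 47050 N·m, T_B = 1747 N·m.
τ in each portion: τ_AC = 8.55×10^7 Pa, τ_CB = 3.26×10^7 Pa; maximum is in AC.
τ_max = T_AC·r/J = 47050·0.0705/3.88×10^-5 = 8.549×10^7 Pa.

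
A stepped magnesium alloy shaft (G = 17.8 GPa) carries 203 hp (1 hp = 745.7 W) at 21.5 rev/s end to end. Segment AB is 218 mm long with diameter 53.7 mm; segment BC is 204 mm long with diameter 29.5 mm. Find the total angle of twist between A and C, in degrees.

10.9°

ω = 2π·21.5 = 135.1 rad/s, so T = P/ω = 203×745.7 / 135.1 = 1121 N·m.
J_AB = π(0.0537)⁴/32 = 8.16×10^-7 m⁴; J_BC = π(0.0295)⁴/32 = 7.44×10^-8 m⁴.
θ = (T/G)·Σ L_i/J_i = (1121/17.8×10⁹)·(0.218/8.16×10^-7 + 0.204/7.44×10^-8) = 0.1895 rad.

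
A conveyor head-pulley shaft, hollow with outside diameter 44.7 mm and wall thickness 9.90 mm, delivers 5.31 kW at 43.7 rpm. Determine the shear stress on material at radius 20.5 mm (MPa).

ω = 2π·43.7/60 = 4.576 rad/s, so T = P/ω = 5.31×10³ / 4.576 = 1160 N·m.
J = π(d_o⁴ − d_i⁴)/32 = π(0.0447⁴ − 0.0249⁴)/32 = 3.542×10^-7 m⁴.
Shear stress varies linearly with radius: τ = T·r/J = 1160 × 0.0205 / 3.542×10^-7 = 6.715×10^7 Pa.

67.2 MPa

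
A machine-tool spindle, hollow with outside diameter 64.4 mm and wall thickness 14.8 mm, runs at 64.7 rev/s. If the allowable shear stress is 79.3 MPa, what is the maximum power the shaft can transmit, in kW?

1550 kW

J = π(d_o⁴ − d_i⁴)/32 = π(0.0644⁴ − 0.0348⁴)/32 = 1.545×10^-6 m⁴.
T_max = τ_allow·J/r = 7.93×10^7 × 1.545×10^-6 / 0.0322 = 3804 N·m.
ω = 2π·64.7 = 406.5 rad/s, so P_max = T_max·ω = 1.546×10^6 W.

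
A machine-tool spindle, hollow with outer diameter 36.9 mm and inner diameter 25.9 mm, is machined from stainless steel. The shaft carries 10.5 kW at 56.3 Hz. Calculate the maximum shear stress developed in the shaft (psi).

576 psi

ω = 2π·56.3 = 353.7 rad/s, so T = P/ω = 10.5×10³ / 353.7 = 29.68 N·m.
J = π(d_o⁴ − d_i⁴)/32 = π(0.0369⁴ − 0.0259⁴)/32 = 1.378×10^-7 m⁴.
τ_max = T·r/J = 29.68 × 0.0184 / 1.378×10^-7 = 3.973×10^6 Pa.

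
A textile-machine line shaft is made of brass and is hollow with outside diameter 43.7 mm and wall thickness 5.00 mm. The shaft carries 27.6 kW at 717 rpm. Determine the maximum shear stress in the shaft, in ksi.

ω = 2π·717/60 = 75.08 rad/s, so T = P/ω = 27.6×10³ / 75.08 = 367.6 N·m.
J = π(d_o⁴ − d_i⁴)/32 = π(0.0437⁴ − 0.0337⁴)/32 = 2.314×10^-7 m⁴.
τ_max = T·r/J = 367.6 × 0.0219 / 2.314×10^-7 = 3.471×10^7 Pa.

5.03 ksi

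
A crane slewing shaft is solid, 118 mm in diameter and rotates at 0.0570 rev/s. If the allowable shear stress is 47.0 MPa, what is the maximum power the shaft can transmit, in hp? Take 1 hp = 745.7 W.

7.28 hp

J = πd⁴/32 = π(0.118)⁴/32 = 1.903×10^-5 m⁴.
T_max = τ_allow·J/r = 4.70×10^7 × 1.903×10^-5 / 0.0590 = 15160 N·m.
ω = 2π·0.0570 = 0.3581 rad/s, so P_max = T_max·ω = 5430 W.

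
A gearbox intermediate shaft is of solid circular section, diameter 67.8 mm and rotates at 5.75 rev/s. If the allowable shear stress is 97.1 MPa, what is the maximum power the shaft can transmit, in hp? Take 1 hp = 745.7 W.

J = πd⁴/32 = π(0.0678)⁴/32 = 2.075×10^-6 m⁴.
T_max = τ_allow·J/r = 9.71×10^7 × 2.075×10^-6 / 0.0339 = 5942 N·m.
ω = 2π·5.75 = 36.13 rad/s, so P_max = T_max·ω = 2.147×10^5 W.

288 hp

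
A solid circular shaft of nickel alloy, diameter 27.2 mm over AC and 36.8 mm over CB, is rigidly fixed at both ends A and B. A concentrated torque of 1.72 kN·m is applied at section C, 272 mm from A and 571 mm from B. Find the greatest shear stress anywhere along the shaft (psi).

24300 psi

Compatibility: T_A·a/J_AC = T_B·b/J_CB with T_A + T_B = T₀.
J_AC = 5.37×10^-8 m⁴, J_CB = 1.80×10^-7 m⁴, so T_A = T₀·(J_AC/a)/((J_AC/a)+(J_CB/b)) = 662.5 N·m, T_B = 1057 N·m.
τ in each portion: τ_AC = 1.68×10^8 Pa, τ_CB = 1.08×10^8 Pa; maximum is in AC.
τ_max = T_AC·r/J = 662.5·0.0136/5.37×10^-8 = 1.677×10^8 Pa.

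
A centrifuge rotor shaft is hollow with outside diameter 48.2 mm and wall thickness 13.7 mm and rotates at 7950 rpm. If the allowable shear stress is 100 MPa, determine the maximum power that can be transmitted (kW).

J = π(d_o⁴ − d_i⁴)/32 = π(0.0482⁴ − 0.0208⁴)/32 = 5.115×10^-7 m⁴.
T_max = τ_allow·J/r = 1.00×10^8 × 5.115×10^-7 / 0.0241 = 2122 N·m.
ω = 2π·7950/60 = 832.5 rad/s, so P_max = T_max·ω = 1.767×10^6 W.

1770 kW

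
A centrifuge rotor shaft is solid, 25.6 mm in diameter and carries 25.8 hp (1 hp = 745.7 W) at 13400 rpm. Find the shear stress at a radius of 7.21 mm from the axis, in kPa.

ω = 2π·13400/60 = 1403 rad/s, so T = P/ω = 25.8×745.7 / 1403 = 13.71 N·m.
J = πd⁴/32 = π(0.0256)⁴/32 = 4.217×10^-8 m⁴.
Shear stress varies linearly with radius: τ = T·r/J = 13.71 × 0.00721 / 4.217×10^-8 = 2.344×10^6 Pa.

2340 kPa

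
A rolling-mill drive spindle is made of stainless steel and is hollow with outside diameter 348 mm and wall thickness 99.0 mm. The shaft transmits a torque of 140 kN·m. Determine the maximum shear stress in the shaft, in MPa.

17.5 MPa

J = π(d_o⁴ − d_i⁴)/32 = π(0.348⁴ − 0.150⁴)/32 = 1.390×10^-3 m⁴.
τ_max = T·r/J = 140000 × 0.174 / 1.390×10^-3 = 1.752×10^7 Pa.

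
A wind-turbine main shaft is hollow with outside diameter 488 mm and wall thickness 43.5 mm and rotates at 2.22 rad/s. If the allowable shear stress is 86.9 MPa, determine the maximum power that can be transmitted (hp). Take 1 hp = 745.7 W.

J = π(d_o⁴ − d_i⁴)/32 = π(0.488⁴ − 0.401⁴)/32 = 3.029×10^-3 m⁴.
T_max = τ_allow·J/r = 8.69×10^7 × 3.029×10^-3 / 0.244 = 1.079e6 N·m.
ω = 2.22 rad/s, so P_max = T_max·ω = 2.395×10^6 W.

3210 hp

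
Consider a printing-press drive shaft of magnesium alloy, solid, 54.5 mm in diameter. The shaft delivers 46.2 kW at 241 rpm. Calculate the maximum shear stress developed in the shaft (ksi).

ω = 2π·241/60 = 25.24 rad/s, so T = P/ω = 46.2×10³ / 25.24 = 1831 N·m.
J = πd⁴/32 = π(0.0545)⁴/32 = 8.661×10^-7 m⁴.
τ_max = T·r/J = 1831 × 0.0272 / 8.661×10^-7 = 5.759×10^7 Pa.

8.35 ksi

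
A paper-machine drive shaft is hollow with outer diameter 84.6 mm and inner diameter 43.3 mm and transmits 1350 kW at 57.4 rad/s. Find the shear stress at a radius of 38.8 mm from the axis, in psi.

ω = 57.4 rad/s, so T = P/ω = 1350×10³ / 57.40 = 23520 N·m.
J = π(d_o⁴ − d_i⁴)/32 = π(0.0846⁴ − 0.0433⁴)/32 = 4.684×10^-6 m⁴.
Shear stress varies linearly with radius: τ = T·r/J = 23520 × 0.0388 / 4.684×10^-6 = 1.948×10^8 Pa.

28300 psi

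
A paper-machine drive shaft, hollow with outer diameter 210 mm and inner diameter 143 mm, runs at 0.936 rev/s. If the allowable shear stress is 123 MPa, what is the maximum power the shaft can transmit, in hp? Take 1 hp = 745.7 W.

J = π(d_o⁴ − d_i⁴)/32 = π(0.210⁴ − 0.143⁴)/32 = 1.499×10^-4 m⁴.
T_max = τ_allow·J/r = 1.23×10^8 × 1.499×10^-4 / 0.105 = 175600 N·m.
ω = 2π·0.936 = 5.881 rad/s, so P_max = T_max·ω = 1.033×10^6 W.

1380 hp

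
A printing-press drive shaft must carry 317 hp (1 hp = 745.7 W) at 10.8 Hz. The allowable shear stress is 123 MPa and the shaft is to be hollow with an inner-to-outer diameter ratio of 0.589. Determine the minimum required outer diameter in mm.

ω = 2π·10.8 = 67.86 rad/s, so T = P/ω = 317×745.7 / 67.86 = 3484 N·m.
For a hollow shaft with d_i/d_o = 0.589: τ_max = 16T/(π d_o³ (1−k⁴)), so d_o = [16T/(π τ_allow (1−k⁴))]^(1/3) = [16·3484/(π·1.23×10^8·0.8796)]^(1/3) = 0.05473 m.

54.7 mm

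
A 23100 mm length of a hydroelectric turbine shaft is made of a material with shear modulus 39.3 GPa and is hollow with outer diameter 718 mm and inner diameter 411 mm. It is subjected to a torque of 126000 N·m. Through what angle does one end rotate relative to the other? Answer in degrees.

0.182°

J = π(d_o⁴ − d_i⁴)/32 = π(0.718⁴ − 0.411⁴)/32 = 0.02329 m⁴.
θ = T·L/(G·J) = 126000 × 23.1 / (39.3×10⁹ × 0.02329) = 3.180×10^-3 rad.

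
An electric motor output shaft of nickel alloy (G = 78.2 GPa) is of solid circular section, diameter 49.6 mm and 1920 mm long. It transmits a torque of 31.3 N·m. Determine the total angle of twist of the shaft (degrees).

0.0741°

J = πd⁴/32 = π(0.0496)⁴/32 = 5.942×10^-7 m⁴.
θ = T·L/(G·J) = 31.30 × 1.92 / (78.2×10⁹ × 5.942×10^-7) = 1.293×10^-3 rad.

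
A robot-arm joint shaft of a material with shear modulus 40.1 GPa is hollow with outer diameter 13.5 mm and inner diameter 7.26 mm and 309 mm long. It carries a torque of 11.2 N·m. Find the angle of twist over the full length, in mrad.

J = π(d_o⁴ − d_i⁴)/32 = π(0.0135⁴ − 0.00726⁴)/32 = 2.988×10^-9 m⁴.
θ = T·L/(G·J) = 11.20 × 0.309 / (40.1×10⁹ × 2.988×10^-9) = 0.02888 rad.

28.9 mrad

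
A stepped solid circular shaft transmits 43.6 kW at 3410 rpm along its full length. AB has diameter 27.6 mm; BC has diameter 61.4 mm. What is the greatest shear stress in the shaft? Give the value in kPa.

29600 kPa

ω = 2π·3410/60 = 357.1 rad/s, so T = P/ω = 43.6×10³ / 357.1 = 122.1 N·m.
Under the same torque, τ_max = 16T/(πd³) is largest where d is smallest — segment AB (d = 27.6 mm).
τ_max = 16·122.1/(π·(0.0276)³) = 2.958×10^7 Pa.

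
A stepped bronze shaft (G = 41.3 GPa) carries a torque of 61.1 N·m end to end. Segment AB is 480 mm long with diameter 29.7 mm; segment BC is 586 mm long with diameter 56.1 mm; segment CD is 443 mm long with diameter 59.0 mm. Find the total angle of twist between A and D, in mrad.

10.7 mrad

J_AB = π(0.0297)⁴/32 = 7.64×10^-8 m⁴; J_BC = π(0.0561)⁴/32 = 9.72×10^-7 m⁴; J_CD = π(0.0590)⁴/32 = 1.19×10^-6 m⁴.
θ = (T/G)·Σ L_i/J_i = (61.10/41.3×10⁹)·(0.480/7.64×10^-8 + 0.586/9.72×10^-7 + 0.443/1.19×10^-6) = 0.01074 rad.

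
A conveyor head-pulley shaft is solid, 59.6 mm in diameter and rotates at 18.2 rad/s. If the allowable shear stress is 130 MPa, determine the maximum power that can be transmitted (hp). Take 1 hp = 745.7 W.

J = πd⁴/32 = π(0.0596)⁴/32 = 1.239×10^-6 m⁴.
T_max = τ_allow·J/r = 1.30×10^8 × 1.239×10^-6 / 0.0298 = 5404 N·m.
ω = 18.2 rad/s, so P_max = T_max·ω = 9.835×10^4 W.

132 hp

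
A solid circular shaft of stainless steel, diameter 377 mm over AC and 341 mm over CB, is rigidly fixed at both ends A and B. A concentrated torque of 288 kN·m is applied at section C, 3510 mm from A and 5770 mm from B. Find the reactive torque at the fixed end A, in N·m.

Compatibility: T_A·a/J_AC = T_B·b/J_CB with T_A + T_B = T₀.
J_AC = 1.98×10^-3 m⁴, J_CB = 1.33×10^-3 m⁴, so T_A = T₀·(J_AC/a)/((J_AC/a)+(J_CB/b)) = 204700 N·m, T_B = 83330 N·m.

205000 N·m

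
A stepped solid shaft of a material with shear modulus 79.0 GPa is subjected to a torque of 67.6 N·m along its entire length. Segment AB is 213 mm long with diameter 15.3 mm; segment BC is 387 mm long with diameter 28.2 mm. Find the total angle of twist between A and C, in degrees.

J_AB = π(0.0153)⁴/32 = 5.38×10^-9 m⁴; J_BC = π(0.0282)⁴/32 = 6.21×10^-8 m⁴.
θ = (T/G)·Σ L_i/J_i = (67.60/79.0×10⁹)·(0.213/5.38×10^-9 + 0.387/6.21×10^-8) = 0.03921 rad.

2.25°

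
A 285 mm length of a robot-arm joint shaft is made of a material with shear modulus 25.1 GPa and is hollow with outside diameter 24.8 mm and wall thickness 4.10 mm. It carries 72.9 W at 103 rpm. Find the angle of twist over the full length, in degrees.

0.148°

ω = 2π·103/60 = 10.79 rad/s, so T = P/ω = 72.9 / 10.79 = 6.759 N·m.
J = π(d_o⁴ − d_i⁴)/32 = π(0.0248⁴ − 0.0166⁴)/32 = 2.968×10^-8 m⁴.
θ = T·L/(G·J) = 6.759 × 0.285 / (25.1×10⁹ × 2.968×10^-8) = 2.585×10^-3 rad.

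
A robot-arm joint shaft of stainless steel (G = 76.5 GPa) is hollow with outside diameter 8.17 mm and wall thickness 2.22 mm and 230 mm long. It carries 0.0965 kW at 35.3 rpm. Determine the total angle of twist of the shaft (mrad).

ω = 2π·35.3/60 = 3.697 rad/s, so T = P/ω = 0.0965×10³ / 3.697 = 26.11 N·m.
J = π(d_o⁴ − d_i⁴)/32 = π(0.00817⁴ − 0.00373⁴)/32 = 4.184×10^-10 m⁴.
θ = T·L/(G·J) = 26.11 × 0.230 / (76.5×10⁹ × 4.184×10^-10) = 0.1876 rad.

188 mrad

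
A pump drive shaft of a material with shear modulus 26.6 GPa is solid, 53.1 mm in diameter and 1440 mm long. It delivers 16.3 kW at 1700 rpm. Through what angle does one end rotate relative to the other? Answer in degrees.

0.364°

ω = 2π·1700/60 = 178.0 rad/s, so T = P/ω = 16.3×10³ / 178.0 = 91.56 N·m.
J = πd⁴/32 = π(0.0531)⁴/32 = 7.805×10^-7 m⁴.
θ = T·L/(G·J) = 91.56 × 1.44 / (26.6×10⁹ × 7.805×10^-7) = 6.351×10^-3 rad.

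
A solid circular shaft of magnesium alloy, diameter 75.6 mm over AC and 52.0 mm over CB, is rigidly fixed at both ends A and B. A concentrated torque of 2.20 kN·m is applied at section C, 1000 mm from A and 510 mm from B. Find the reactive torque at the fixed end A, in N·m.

Compatibility: T_A·a/J_AC = T_B·b/J_CB with T_A + T_B = T₀.
J_AC = 3.21×10^-6 m⁴, J_CB = 7.18×10^-7 m⁴, so T_A = T₀·(J_AC/a)/((J_AC/a)+(J_CB/b)) = 1529 N·m, T_B = 671.0 N·m.

1530 N·m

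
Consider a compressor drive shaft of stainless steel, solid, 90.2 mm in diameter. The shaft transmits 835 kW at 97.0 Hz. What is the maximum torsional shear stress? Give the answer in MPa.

ω = 2π·97.0 = 609.5 rad/s, so T = P/ω = 835×10³ / 609.5 = 1370 N·m.
J = πd⁴/32 = π(0.0902)⁴/32 = 6.499×10^-6 m⁴.
τ_max = T·r/J = 1370 × 0.0451 / 6.499×10^-6 = 9.508×10^6 Pa.

9.51 MPa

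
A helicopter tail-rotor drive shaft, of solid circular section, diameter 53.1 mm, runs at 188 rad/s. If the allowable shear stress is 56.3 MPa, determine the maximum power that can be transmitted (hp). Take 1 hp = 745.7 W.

417 hp

J = πd⁴/32 = π(0.0531)⁴/32 = 7.805×10^-7 m⁴.
T_max = τ_allow·J/r = 5.63×10^7 × 7.805×10^-7 / 0.0266 = 1655 N·m.
ω = 188 rad/s, so P_max = T_max·ω = 3.112×10^5 W.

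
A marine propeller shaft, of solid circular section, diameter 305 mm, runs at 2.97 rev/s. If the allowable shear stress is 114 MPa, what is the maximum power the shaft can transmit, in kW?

11900 kW

J = πd⁴/32 = π(0.305)⁴/32 = 8.496×10^-4 m⁴.
T_max = τ_allow·J/r = 1.14×10^8 × 8.496×10^-4 / 0.152 = 635100 N·m.
ω = 2π·2.97 = 18.66 rad/s, so P_max = T_max·ω = 1.185×10^7 W.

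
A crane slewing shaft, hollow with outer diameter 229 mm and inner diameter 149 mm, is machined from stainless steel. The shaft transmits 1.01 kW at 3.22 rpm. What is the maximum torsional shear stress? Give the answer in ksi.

0.224 ksi

ω = 2π·3.22/60 = 0.3372 rad/s, so T = P/ω = 1.01×10³ / 0.3372 = 2995 N·m.
J = π(d_o⁴ − d_i⁴)/32 = π(0.229⁴ − 0.149⁴)/32 = 2.216×10^-4 m⁴.
τ_max = T·r/J = 2995 × 0.115 / 2.216×10^-4 = 1.548×10^6 Pa.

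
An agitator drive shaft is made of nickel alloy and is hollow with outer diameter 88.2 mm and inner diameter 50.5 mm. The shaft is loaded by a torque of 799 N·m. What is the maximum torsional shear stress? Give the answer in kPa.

6640 kPa

J = π(d_o⁴ − d_i⁴)/32 = π(0.0882⁴ − 0.0505⁴)/32 = 5.303×10^-6 m⁴.
τ_max = T·r/J = 799.0 × 0.0441 / 5.303×10^-6 = 6.645×10^6 Pa.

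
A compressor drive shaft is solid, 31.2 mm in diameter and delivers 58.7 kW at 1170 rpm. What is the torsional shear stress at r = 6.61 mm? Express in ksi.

ω = 2π·1170/60 = 122.5 rad/s, so T = P/ω = 58.7×10³ / 122.5 = 479.1 N·m.
J = πd⁴/32 = π(0.0312)⁴/32 = 9.303×10^-8 m⁴.
Shear stress varies linearly with radius: τ = T·r/J = 479.1 × 0.00661 / 9.303×10^-8 = 3.404×10^7 Pa.

4.94 ksi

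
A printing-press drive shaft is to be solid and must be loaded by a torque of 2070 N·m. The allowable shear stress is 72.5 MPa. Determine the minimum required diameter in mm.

For a solid shaft τ_max = 16T/(πd³), so d = (16T/(π τ_allow))^(1/3) = (16·2070/(π·7.25×10^7))^(1/3) = 0.05259 m.

52.6 mm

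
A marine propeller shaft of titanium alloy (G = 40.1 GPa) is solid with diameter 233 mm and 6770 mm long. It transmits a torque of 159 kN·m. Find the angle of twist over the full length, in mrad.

J = πd⁴/32 = π(0.233)⁴/32 = 2.894×10^-4 m⁴.
θ = T·L/(G·J) = 159000 × 6.77 / (40.1×10⁹ × 2.894×10^-4) = 0.09277 rad.

92.8 mrad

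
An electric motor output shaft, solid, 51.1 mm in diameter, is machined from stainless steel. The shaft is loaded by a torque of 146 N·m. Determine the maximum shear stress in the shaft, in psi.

808 psi

J = πd⁴/32 = π(0.0511)⁴/32 = 6.694×10^-7 m⁴.
τ_max = T·r/J = 146.0 × 0.0255 / 6.694×10^-7 = 5.573×10^6 Pa.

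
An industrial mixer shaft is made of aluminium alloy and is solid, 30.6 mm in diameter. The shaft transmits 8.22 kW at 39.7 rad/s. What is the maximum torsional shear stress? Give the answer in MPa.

ω = 39.7 rad/s, so T = P/ω = 8.22×10³ / 39.70 = 207.1 N·m.
J = πd⁴/32 = π(0.0306)⁴/32 = 8.608×10^-8 m⁴.
τ_max = T·r/J = 207.1 × 0.0153 / 8.608×10^-8 = 3.680×10^7 Pa.

36.8 MPa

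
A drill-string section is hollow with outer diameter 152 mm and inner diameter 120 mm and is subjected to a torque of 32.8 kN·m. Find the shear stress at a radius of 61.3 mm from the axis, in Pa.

J = π(d_o⁴ − d_i⁴)/32 = π(0.152⁴ − 0.120⁴)/32 = 3.205×10^-5 m⁴.
Shear stress varies linearly with radius: τ = T·r/J = 32800 × 0.0613 / 3.205×10^-5 = 6.274×10^7 Pa.

6.27e7 Pa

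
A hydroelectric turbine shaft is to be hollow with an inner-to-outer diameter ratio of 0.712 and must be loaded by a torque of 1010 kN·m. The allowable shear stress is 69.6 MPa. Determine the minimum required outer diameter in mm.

For a hollow shaft with d_i/d_o = 0.712: τ_max = 16T/(π d_o³ (1−k⁴)), so d_o = [16T/(π τ_allow (1−k⁴))]^(1/3) = [16·1.010e6/(π·6.96×10^7·0.7430)]^(1/3) = 0.4633 m.

463 mm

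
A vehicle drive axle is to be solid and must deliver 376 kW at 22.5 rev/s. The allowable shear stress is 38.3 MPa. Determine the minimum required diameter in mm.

ω = 2π·22.5 = 141.4 rad/s, so T = P/ω = 376×10³ / 141.4 = 2660 N·m.
For a solid shaft τ_max = 16T/(πd³), so d = (16T/(π τ_allow))^(1/3) = (16·2660/(π·3.83×10^7))^(1/3) = 0.07072 m.

70.7 mm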